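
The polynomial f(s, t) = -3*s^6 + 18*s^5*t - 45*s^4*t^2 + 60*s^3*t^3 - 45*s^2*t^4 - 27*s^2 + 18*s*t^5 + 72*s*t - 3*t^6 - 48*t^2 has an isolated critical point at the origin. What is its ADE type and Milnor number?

Type A_{5}, Milnor number mu = 5.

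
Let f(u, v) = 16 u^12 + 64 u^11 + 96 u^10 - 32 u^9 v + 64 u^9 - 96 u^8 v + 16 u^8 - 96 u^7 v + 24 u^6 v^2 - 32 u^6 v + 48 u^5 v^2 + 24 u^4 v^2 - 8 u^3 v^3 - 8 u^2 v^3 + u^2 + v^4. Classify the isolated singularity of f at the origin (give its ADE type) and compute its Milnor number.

Type A_{3}, Milnor number mu = 3.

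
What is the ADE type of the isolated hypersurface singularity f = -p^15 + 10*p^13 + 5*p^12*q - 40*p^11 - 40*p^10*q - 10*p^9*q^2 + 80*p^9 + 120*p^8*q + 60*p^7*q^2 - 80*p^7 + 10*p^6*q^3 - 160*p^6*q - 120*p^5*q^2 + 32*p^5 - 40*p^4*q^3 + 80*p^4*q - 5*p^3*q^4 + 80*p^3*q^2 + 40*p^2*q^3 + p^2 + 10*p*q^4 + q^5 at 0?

A_{4}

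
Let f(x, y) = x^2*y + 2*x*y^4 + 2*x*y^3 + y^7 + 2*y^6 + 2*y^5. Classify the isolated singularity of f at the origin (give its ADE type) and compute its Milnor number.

Type D_6, Milnor number mu = 6.

The Hessian of f at 0 has rank 0. Corank 2; j^3 = x^2*y has shape L^2 M (L != M), so D-series; mu = 6 gives D_6.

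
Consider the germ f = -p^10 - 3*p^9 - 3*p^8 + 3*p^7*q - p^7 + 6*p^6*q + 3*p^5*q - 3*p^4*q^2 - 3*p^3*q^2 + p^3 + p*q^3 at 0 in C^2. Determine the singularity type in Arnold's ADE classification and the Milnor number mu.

The Hessian of f at 0 is [[0, 0], [0, 0]] with rank 0, so corank 2. A Groebner basis of the Jacobian ideal J(f) in C{p,q} is {p^3, p*q^2, 3*p^2 + q^3}; counting standard monomials gives mu = 7. Corank 2; j^3 = p^3 is a perfect cube, so E-series; the 4-jet and mu = 7 give E_7.

Type E7, Milnor number mu = 7.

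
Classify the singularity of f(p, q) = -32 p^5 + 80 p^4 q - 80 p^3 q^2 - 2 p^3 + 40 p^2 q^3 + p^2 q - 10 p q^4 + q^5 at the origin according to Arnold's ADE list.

D_{6}

The Hessian of f at 0 has rank 0. Corank 2; j^3 = -p^2*(2*p - q) has shape L^2 M (L != M), so D-series; mu = 6 gives D_6.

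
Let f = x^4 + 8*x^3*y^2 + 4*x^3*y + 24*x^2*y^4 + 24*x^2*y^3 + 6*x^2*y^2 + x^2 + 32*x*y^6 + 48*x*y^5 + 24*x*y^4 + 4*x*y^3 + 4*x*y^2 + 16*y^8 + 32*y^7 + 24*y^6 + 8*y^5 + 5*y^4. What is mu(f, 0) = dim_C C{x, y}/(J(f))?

3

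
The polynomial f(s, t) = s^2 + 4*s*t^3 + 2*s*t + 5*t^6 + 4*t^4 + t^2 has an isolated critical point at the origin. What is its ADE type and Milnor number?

Type A5, Milnor number mu = 5.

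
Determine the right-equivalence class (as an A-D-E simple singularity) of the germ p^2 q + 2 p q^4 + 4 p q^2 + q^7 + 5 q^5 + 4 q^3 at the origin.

The Hessian of f at 0 has rank 0. Corank 2; j^3 = q*(p + 2*q)^2 has shape L^2 M (L != M), so D-series; mu = 6 gives D_6.

D6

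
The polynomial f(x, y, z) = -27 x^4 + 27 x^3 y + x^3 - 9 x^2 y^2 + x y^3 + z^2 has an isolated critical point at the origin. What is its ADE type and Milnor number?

The Hessian of f at 0 has rank 1. Corank 2; j^3 = x^3 is a perfect cube, so E-series; the 4-jet and mu = 7 give E_7.

Type E_{7}, Milnor number mu = 7.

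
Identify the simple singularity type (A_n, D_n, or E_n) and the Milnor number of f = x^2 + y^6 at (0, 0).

The Hessian of f at 0 has rank 1. Corank 1: A-series; mu = 5 gives A_5.

Type A_{5}, Milnor number mu = 5.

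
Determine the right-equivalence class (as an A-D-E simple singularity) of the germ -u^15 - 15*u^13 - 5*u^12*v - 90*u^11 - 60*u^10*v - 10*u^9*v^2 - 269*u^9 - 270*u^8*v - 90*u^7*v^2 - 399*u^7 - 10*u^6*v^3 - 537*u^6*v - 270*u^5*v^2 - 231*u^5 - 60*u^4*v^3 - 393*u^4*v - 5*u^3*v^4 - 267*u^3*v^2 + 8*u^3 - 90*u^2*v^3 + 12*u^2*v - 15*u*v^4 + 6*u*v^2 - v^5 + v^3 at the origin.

The Hessian of f at 0 has rank 0. Corank 2; j^3 = (2*u + v)^3 is a perfect cube, so E-series; the 5-jet and mu = 8 give E_8.

E_8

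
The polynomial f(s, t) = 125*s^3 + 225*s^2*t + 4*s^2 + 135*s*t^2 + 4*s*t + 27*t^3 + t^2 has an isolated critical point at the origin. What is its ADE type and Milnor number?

The Hessian of f at 0 is [[8, 4], [4, 2]] with rank 1, so corank 1. A Groebner basis of the Jacobian ideal J(f) in C{s,t} is {t^2, s + t/2}; counting standard monomials gives mu = 2. Corank 1: A-series; mu = 2 gives A_2.

Type A_2, Milnor number mu = 2.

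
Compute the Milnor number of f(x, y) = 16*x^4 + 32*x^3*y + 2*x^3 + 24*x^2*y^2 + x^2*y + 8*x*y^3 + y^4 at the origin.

5

The Hessian of f at 0 has rank 0. Corank 2; j^3 = x^2*(2*x + y) has shape L^2 M (L != M), so D-series; mu = 5 gives D_5.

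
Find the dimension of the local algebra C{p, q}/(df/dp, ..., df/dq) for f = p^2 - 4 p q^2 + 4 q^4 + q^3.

The Hessian of f at 0 has rank 1. Corank 1: A-series; mu = 2 gives A_2.

2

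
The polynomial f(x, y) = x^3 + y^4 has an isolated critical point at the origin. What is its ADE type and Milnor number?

The Hessian of f at 0 is [[0, 0], [0, 0]] with rank 0, so corank 2. A Groebner basis of the Jacobian ideal J(f) in C{x,y} is {y^3, x^2}; counting standard monomials gives mu = 6. Corank 2; j^3 = x^3 is a perfect cube, so E-series; the 4-jet and mu = 6 give E_6.

Type E_6, Milnor number mu = 6.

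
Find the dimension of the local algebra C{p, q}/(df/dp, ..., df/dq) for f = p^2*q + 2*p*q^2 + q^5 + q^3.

6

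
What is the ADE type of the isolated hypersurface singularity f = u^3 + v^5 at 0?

E8

The Hessian of f at 0 has rank 0. Corank 2; j^3 = u^3 is a perfect cube, so E-series; the 5-jet and mu = 8 give E_8.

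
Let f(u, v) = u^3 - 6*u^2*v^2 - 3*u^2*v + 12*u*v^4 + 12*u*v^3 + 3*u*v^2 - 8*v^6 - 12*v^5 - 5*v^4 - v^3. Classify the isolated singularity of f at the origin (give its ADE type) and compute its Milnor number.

Type E_6, Milnor number mu = 6.

The Hessian of f at 0 is [[0, 0], [0, 0]] with rank 0, so corank 2. A Groebner basis of the Jacobian ideal J(f) in C{u,v} is {u^3 - 3*u^2/4 + 3*u*v/2 - 3*v^2/4, u^2*v - u^2/2 + u*v - v^2/2, -u^2/4 + u*v^2 + u*v/2 - v^2/4, v^3}; counting standard monomials gives mu = 6. Corank 2; j^3 = (u - v)^3 is a perfect cube, so E-series; the 4-jet and mu = 6 give E_6.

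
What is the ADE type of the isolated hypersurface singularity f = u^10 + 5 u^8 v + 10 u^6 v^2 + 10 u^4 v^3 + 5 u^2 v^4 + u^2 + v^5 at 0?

A4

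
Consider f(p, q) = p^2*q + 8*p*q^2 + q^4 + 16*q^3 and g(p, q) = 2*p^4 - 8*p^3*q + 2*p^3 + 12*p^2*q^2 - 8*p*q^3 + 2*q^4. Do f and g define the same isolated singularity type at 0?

No.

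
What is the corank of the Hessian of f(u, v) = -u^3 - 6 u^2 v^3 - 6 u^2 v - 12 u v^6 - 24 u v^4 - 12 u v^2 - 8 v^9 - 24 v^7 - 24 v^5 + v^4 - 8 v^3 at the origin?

The Hessian at 0 is [[0, 0], [0, 0]] of rank 0; hence corank 2.

2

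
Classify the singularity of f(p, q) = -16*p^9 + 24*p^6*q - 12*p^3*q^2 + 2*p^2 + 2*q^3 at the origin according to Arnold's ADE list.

A2

The Hessian of f at 0 has rank 1. Corank 1: A-series; mu = 2 gives A_2.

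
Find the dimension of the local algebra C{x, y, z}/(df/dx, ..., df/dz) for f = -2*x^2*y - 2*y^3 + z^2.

4

The Hessian of f at 0 has rank 1. Corank 2; j^3 = -2*y*(x^2 + y^2) splits into three distinct lines over C (the quadratic factor has nonzero discriminant), so D_4.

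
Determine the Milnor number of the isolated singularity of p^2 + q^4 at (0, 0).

3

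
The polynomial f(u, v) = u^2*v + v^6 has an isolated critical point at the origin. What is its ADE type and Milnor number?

Type D_{7}, Milnor number mu = 7.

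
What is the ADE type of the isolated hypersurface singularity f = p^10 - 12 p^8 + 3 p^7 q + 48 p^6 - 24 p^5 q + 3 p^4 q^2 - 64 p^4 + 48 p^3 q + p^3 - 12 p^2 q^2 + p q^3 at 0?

E_7

The Hessian of f at 0 is [[0, 0], [0, 0]] with rank 0, so corank 2. A Groebner basis of the Jacobian ideal J(f) in C{p,q} is {3*p^2/16 + q^4 + q^3/16, p^3, p^2*q - p^2/16 - q^3/48, -p^2/2 + p*q^2 - q^3/6}; counting standard monomials gives mu = 7. Corank 2; j^3 = p^3 is a perfect cube, so E-series; the 4-jet and mu = 7 give E_7.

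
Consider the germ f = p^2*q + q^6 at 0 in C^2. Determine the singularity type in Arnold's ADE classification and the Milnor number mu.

Type D_7, Milnor number mu = 7.

The Hessian of f at 0 is [[0, 0], [0, 0]] with rank 0, so corank 2. A Groebner basis of the Jacobian ideal J(f) in C{p,q} is {p^2/6 + q^5, p^3, p*q}; counting standard monomials gives mu = 7. Corank 2; j^3 = p^2*q has shape L^2 M (L != M), so D-series; mu = 7 gives D_7.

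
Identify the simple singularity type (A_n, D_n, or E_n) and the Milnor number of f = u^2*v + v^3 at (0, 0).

The Hessian of f at 0 is [[0, 0], [0, 0]] with rank 0, so corank 2. A Groebner basis of the Jacobian ideal J(f) in C{u,v} is {v^3, u^2 + 3*v^2, u*v}; counting standard monomials gives mu = 4. Corank 2; j^3 = v*(u^2 + v^2) splits into three distinct lines over C (the quadratic factor has nonzero discriminant), so D_4.

Type D_4, Milnor number mu = 4.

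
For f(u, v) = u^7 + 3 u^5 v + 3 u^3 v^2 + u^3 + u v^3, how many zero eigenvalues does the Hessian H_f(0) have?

Hessian at 0 has rank 0.

2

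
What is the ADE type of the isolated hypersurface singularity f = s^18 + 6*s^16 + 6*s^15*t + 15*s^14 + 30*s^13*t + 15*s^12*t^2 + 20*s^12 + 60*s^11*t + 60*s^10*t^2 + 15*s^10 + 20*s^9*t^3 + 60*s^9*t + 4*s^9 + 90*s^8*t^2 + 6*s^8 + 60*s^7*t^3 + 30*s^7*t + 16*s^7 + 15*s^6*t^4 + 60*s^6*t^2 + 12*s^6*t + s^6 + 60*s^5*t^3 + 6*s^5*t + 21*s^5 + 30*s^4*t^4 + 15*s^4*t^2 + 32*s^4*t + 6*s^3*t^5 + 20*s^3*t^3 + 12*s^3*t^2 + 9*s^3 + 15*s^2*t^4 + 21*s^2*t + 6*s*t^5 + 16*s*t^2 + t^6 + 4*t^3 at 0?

The Hessian of f at 0 is [[0, 0], [0, 0]] with rank 0, so corank 2. A Groebner basis of the Jacobian ideal J(f) in C{s,t} is {-243*s^2/16 - 405*s*t/16 + t^4 - 81*t^2/8, s^3 + 96*s^2 + 128*s*t + 8*t^3/27 + 128*t^2/3, s^2*t - 96*s^2 - 128*s*t - 4*t^3/9 - 128*t^2/3, 72*s^2 + s*t^2 + 96*s*t + 2*t^3/3 + 32*t^2}; counting standard monomials gives mu = 7. Corank 2; j^3 = (s + t)*(3*s + 2*t)^2 has shape L^2 M (L != M), so D-series; mu = 7 gives D_7.

D7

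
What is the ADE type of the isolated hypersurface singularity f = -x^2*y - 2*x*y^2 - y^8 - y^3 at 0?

The Hessian of f at 0 has rank 0. Corank 2; j^3 = -y*(x + y)^2 has shape L^2 M (L != M), so D-series; mu = 9 gives D_9.

D_9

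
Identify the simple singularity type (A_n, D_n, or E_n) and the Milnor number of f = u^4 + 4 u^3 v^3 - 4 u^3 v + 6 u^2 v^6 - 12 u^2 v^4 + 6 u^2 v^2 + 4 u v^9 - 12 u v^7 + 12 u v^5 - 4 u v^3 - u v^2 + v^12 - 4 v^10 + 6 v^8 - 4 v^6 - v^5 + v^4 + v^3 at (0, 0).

The Hessian of f at 0 has rank 0. Corank 2; j^3 = -v^2*(u - v) has shape L^2 M (L != M), so D-series; mu = 5 gives D_5.

Type D5, Milnor number mu = 5.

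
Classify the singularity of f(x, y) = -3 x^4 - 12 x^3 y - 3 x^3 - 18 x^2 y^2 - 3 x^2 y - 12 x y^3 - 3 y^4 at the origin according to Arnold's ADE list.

The Hessian of f at 0 has rank 0. Corank 2; j^3 = -3*x^2*(x + y) has shape L^2 M (L != M), so D-series; mu = 5 gives D_5.

D_{5}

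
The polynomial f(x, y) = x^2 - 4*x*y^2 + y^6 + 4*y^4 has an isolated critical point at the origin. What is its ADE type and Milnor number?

Type A_5, Milnor number mu = 5.

The Hessian of f at 0 has rank 1. Corank 1: A-series; mu = 5 gives A_5.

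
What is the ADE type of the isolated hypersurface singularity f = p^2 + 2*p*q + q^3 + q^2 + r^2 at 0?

The Hessian of f at 0 is [[2, 2, 0], [2, 2, 0], [0, 0, 2]] with rank 2, so corank 1. A Groebner basis of the Jacobian ideal J(f) in C{p,q,r} is {q^2, p + q, r}; counting standard monomials gives mu = 2. Corank 1: A-series; mu = 2 gives A_2.

A2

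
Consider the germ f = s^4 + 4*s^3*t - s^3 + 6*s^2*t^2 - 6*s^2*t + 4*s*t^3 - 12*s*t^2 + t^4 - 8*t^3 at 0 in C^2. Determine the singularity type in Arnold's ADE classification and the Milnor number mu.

Type E_{6}, Milnor number mu = 6.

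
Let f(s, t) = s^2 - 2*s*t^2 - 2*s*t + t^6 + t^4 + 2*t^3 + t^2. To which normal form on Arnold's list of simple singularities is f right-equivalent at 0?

A5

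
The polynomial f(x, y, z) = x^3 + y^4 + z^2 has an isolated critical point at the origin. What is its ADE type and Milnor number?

The Hessian of f at 0 has rank 1. Corank 2; j^3 = x^3 is a perfect cube, so E-series; the 4-jet and mu = 6 give E_6.

Type E_6, Milnor number mu = 6.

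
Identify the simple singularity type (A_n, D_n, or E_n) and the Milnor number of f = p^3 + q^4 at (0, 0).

Type E_{6}, Milnor number mu = 6.

The Hessian of f at 0 has rank 0. Corank 2; j^3 = p^3 is a perfect cube, so E-series; the 4-jet and mu = 6 give E_6.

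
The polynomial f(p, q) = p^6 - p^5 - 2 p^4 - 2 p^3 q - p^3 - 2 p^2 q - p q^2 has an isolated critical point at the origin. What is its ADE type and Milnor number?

Type D7, Milnor number mu = 7.

The Hessian of f at 0 is [[0, 0], [0, 0]] with rank 0, so corank 2. A Groebner basis of the Jacobian ideal J(f) in C{p,q} is {-11*p^2/15 - 4*p*q/3 + q^4 + 2*q^3/15 - 3*q^2/5, p^3 + p^2 + p*q, p^2*q - 4*p^2/5 - p*q - 2*q^3/5 - q^2/5, 7*p^2/15 + p*q^2 + 2*p*q/3 + 11*q^3/15 + q^2/5}; counting standard monomials gives mu = 7. Corank 2; j^3 = -p*(p + q)^2 has shape L^2 M (L != M), so D-series; mu = 7 gives D_7.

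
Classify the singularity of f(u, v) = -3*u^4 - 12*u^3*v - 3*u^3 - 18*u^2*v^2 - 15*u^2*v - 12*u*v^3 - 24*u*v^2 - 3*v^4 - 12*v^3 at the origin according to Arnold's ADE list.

D_5

The Hessian of f at 0 has rank 0. Corank 2; j^3 = -3*(u + v)*(u + 2*v)^2 has shape L^2 M (L != M), so D-series; mu = 5 gives D_5.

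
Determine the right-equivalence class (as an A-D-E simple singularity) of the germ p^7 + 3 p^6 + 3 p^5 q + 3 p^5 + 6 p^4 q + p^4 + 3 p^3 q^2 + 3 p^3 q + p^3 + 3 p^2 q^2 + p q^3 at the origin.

E_7

The Hessian of f at 0 is [[0, 0], [0, 0]] with rank 0, so corank 2. A Groebner basis of the Jacobian ideal J(f) in C{p,q} is {3*p^2 + q^4 + q^3, p^3, p^2*q - p^2 - q^3/3, 2*p^2 + p*q^2 + 2*q^3/3}; counting standard monomials gives mu = 7. Corank 2; j^3 = p^3 is a perfect cube, so E-series; the 4-jet and mu = 7 give E_7.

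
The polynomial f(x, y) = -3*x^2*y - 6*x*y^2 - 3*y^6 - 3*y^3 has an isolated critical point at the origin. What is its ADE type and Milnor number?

Type D_{7}, Milnor number mu = 7.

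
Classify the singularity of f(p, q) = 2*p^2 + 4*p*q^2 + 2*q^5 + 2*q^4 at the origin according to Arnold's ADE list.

A_4

The Hessian of f at 0 has rank 1. Corank 1: A-series; mu = 4 gives A_4.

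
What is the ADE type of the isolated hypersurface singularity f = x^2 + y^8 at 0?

A7

The Hessian of f at 0 has rank 1. Corank 1: A-series; mu = 7 gives A_7.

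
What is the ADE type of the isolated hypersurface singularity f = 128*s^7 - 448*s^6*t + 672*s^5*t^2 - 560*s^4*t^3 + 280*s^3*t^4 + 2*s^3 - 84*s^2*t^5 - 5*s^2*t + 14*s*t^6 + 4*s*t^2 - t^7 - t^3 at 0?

D_{8}

The Hessian of f at 0 is [[0, 0], [0, 0]] with rank 0, so corank 2. A Groebner basis of the Jacobian ideal J(f) in C{s,t} is {-s*t/14 + t^6 + t^2/14, s*t^2 - t^3, s^2 - 3*s*t/2 + t^2/2}; counting standard monomials gives mu = 8. Corank 2; j^3 = (s - t)^2*(2*s - t) has shape L^2 M (L != M), so D-series; mu = 8 gives D_8.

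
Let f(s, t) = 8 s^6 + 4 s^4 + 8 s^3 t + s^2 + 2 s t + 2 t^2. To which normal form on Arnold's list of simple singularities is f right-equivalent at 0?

A1

The Hessian of f at 0 is [[2, 2], [2, 4]] with rank 2, so corank 0. A Groebner basis of the Jacobian ideal J(f) in C{s,t} is {s, t}; counting standard monomials gives mu = 1. Corank 0: nondegenerate Morse point, so A_1.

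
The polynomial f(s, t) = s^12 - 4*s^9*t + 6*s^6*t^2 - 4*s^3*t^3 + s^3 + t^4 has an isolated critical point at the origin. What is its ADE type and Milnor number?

Type E6, Milnor number mu = 6.

The Hessian of f at 0 has rank 0. Corank 2; j^3 = s^3 is a perfect cube, so E-series; the 4-jet and mu = 6 give E_6.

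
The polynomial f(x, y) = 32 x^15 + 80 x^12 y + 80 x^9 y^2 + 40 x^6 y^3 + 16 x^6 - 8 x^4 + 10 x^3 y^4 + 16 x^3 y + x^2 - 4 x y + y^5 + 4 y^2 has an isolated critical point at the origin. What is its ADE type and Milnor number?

Type A_4, Milnor number mu = 4.

The Hessian of f at 0 is [[2, -4], [-4, 8]] with rank 1, so corank 1. A Groebner basis of the Jacobian ideal J(f) in C{x,y} is {-x/32 + y^3 + y/16, x^2 - 4*y^2, x*y - 2*y^2}; counting standard monomials gives mu = 4. Corank 1: A-series; mu = 4 gives A_4.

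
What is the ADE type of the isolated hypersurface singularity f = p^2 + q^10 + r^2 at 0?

A9

The Hessian of f at 0 has rank 2. Corank 1: A-series; mu = 9 gives A_9.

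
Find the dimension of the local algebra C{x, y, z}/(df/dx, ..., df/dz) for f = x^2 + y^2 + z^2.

1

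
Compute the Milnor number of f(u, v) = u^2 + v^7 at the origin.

The Hessian of f at 0 has rank 1. Corank 1: A-series; mu = 6 gives A_6.

6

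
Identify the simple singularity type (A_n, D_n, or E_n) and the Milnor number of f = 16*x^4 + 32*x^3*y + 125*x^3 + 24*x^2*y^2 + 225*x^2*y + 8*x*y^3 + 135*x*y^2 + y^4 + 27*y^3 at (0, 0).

Type E6, Milnor number mu = 6.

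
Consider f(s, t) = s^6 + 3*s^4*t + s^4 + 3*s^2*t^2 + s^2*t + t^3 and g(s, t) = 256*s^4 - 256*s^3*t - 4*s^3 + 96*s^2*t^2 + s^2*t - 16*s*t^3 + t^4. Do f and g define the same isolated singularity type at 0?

No.

The Hessian of f at 0 has rank 0. Corank 2; j^3 = t*(s^2 + t^2) splits into three distinct lines over C (the quadratic factor has nonzero discriminant), so D_4. The Hessian of g at 0 has rank 0. Corank 2; j^3 = -s^2*(4*s - t) has shape L^2 M (L != M), so D-series; mu = 5 gives D_5. f is D_4 but g is D_5, hence not right-equivalent.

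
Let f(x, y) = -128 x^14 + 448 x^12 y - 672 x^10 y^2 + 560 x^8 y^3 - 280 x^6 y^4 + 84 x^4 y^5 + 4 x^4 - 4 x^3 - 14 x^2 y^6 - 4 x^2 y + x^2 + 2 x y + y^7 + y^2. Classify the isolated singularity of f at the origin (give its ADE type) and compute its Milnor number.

Type A6, Milnor number mu = 6.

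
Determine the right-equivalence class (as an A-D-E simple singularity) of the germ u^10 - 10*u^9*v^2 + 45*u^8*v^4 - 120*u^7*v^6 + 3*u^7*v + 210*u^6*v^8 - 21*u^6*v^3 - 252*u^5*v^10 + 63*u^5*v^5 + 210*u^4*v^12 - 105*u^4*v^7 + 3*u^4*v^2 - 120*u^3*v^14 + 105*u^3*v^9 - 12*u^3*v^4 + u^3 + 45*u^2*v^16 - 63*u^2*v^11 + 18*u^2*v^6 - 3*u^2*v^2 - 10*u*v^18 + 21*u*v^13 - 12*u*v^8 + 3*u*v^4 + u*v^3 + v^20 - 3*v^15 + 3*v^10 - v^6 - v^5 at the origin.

E_{7}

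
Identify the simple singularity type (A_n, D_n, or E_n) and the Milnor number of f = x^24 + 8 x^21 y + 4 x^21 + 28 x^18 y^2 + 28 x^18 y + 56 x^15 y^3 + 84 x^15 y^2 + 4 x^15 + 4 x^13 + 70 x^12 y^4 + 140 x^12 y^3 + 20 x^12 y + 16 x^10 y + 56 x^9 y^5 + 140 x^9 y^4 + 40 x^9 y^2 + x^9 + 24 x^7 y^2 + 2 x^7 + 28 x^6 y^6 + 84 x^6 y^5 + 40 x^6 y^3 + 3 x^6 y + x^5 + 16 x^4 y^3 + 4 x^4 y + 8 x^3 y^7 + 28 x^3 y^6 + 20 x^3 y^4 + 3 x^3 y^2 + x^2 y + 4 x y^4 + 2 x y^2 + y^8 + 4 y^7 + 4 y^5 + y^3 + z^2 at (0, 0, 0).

The Hessian of f at 0 has rank 1. Corank 2; j^3 = y*(x + y)^2 has shape L^2 M (L != M), so D-series; mu = 9 gives D_9.

Type D9, Milnor number mu = 9.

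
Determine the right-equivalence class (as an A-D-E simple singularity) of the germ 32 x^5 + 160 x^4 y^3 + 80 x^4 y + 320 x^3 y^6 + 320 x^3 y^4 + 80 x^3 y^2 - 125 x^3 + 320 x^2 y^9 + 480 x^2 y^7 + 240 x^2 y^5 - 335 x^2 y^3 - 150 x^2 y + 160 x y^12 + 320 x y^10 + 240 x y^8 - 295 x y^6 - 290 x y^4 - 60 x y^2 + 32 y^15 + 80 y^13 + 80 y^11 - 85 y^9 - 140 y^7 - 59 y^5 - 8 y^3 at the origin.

The Hessian of f at 0 has rank 0. Corank 2; j^3 = -(5*x + 2*y)^3 is a perfect cube, so E-series; the 5-jet and mu = 8 give E_8.

E_8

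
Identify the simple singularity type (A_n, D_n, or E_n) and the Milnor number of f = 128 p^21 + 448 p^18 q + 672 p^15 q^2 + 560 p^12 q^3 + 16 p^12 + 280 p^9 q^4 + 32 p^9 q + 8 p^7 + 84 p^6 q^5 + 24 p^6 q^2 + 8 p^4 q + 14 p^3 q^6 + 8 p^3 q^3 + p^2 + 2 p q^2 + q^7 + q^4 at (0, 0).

Type A_6, Milnor number mu = 6.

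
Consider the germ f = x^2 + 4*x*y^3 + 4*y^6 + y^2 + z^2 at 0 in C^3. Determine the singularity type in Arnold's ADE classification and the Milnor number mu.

The Hessian of f at 0 has rank 3. Corank 0: nondegenerate Morse point, so A_1.

Type A1, Milnor number mu = 1.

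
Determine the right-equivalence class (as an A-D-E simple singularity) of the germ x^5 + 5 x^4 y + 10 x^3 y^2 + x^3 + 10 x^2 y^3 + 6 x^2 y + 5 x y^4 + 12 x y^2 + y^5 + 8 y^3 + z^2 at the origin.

E_8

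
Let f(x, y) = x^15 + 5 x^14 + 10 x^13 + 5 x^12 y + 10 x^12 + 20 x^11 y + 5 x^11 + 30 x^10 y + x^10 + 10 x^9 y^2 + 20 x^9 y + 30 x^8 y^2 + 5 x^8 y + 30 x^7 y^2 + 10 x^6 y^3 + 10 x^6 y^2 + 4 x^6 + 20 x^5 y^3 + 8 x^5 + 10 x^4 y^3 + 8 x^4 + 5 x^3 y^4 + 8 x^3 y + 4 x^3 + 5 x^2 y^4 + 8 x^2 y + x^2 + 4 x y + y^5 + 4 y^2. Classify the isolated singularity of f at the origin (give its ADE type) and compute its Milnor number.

Type A_4, Milnor number mu = 4.

The Hessian of f at 0 has rank 1. Corank 1: A-series; mu = 4 gives A_4.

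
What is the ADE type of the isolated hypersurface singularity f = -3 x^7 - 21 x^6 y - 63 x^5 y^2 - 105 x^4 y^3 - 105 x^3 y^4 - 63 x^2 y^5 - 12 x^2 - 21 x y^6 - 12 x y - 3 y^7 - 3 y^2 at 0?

A6

The Hessian of f at 0 is [[-24, -12], [-12, -6]] with rank 1, so corank 1. A Groebner basis of the Jacobian ideal J(f) in C{x,y} is {y^6, x + y/2}; counting standard monomials gives mu = 6. Corank 1: A-series; mu = 6 gives A_6.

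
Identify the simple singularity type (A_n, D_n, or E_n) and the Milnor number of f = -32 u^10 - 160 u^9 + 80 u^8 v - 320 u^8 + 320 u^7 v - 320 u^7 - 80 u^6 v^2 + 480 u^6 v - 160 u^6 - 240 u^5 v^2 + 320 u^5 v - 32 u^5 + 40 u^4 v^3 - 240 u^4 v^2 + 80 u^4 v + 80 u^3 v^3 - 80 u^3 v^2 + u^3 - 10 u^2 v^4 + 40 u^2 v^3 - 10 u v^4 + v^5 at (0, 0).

The Hessian of f at 0 has rank 0. Corank 2; j^3 = u^3 is a perfect cube, so E-series; the 5-jet and mu = 8 give E_8.

Type E8, Milnor number mu = 8.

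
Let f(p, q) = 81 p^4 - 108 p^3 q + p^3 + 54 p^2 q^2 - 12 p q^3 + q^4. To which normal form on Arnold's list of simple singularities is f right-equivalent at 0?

E_{6}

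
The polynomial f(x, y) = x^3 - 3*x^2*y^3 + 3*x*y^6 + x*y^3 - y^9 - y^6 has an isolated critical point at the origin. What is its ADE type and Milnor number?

Type E_{7}, Milnor number mu = 7.

The Hessian of f at 0 has rank 0. Corank 2; j^3 = x^3 is a perfect cube, so E-series; the 4-jet and mu = 7 give E_7.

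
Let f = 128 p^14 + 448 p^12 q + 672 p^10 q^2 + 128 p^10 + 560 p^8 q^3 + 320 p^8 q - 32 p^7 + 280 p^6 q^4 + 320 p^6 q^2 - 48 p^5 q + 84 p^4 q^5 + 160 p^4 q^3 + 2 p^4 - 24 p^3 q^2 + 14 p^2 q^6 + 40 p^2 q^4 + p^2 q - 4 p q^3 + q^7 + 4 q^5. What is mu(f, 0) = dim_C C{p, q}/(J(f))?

The Hessian of f at 0 has rank 0. Corank 2; j^3 = p^2*q has shape L^2 M (L != M), so D-series; mu = 8 gives D_8.

8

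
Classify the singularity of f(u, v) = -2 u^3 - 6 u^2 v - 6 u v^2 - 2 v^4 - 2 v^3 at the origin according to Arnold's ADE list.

The Hessian of f at 0 has rank 0. Corank 2; j^3 = -2*(u + v)^3 is a perfect cube, so E-series; the 4-jet and mu = 6 give E_6.

E_6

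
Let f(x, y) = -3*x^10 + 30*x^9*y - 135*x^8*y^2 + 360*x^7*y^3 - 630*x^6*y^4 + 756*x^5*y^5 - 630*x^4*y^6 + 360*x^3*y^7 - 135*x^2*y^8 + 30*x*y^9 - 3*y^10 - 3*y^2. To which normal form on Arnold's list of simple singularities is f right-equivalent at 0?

A_{9}

The Hessian of f at 0 is [[0, 0], [0, -6]] with rank 1, so corank 1. A Groebner basis of the Jacobian ideal J(f) in C{x,y} is {x^9, y}; counting standard monomials gives mu = 9. Corank 1: A-series; mu = 9 gives A_9.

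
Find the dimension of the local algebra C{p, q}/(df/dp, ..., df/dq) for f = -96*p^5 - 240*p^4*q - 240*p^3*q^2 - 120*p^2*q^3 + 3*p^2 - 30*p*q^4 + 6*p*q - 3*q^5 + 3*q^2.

4

The Hessian of f at 0 has rank 1. Corank 1: A-series; mu = 4 gives A_4.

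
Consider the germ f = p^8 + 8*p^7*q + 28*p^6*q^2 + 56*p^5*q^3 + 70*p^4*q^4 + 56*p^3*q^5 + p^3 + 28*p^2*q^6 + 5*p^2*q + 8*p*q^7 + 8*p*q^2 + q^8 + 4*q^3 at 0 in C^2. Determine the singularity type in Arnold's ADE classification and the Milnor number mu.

Type D_{9}, Milnor number mu = 9.

The Hessian of f at 0 has rank 0. Corank 2; j^3 = (p + q)*(p + 2*q)^2 has shape L^2 M (L != M), so D-series; mu = 9 gives D_9.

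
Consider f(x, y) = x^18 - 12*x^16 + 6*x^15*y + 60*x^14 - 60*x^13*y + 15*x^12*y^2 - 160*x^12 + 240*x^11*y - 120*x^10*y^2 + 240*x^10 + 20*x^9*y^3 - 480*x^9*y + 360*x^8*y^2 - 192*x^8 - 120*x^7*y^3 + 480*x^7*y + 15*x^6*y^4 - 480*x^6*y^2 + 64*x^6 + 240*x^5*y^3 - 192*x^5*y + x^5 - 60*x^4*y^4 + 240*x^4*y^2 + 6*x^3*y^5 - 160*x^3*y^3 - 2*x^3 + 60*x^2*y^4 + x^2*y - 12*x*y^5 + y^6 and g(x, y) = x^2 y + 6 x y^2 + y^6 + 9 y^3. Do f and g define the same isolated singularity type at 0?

The Hessian of f at 0 is [[0, 0], [0, 0]] with rank 0, so corank 2. A Groebner basis of the Jacobian ideal J(f) in C{x,y} is {x*y/12 + y^5, x*y^2, x^2 - x*y/2}; counting standard monomials gives mu = 7. Corank 2; j^3 = -x^2*(2*x - y) has shape L^2 M (L != M), so D-series; mu = 7 gives D_7. The Hessian of g at 0 is [[0, 0], [0, 0]] with rank 0, so corank 2. A Groebner basis of the Jacobian ideal J(g) in C{x,y} is {x^2/6 + y^5 - 3*y^2/2, x^3 + 27*y^3, x*y + 3*y^2}; counting standard monomials gives mu = 7. Corank 2; j^3 = y*(x + 3*y)^2 has shape L^2 M (L != M), so D-series; mu = 7 gives D_7. Both have type D_7, hence right-equivalent.

Yes.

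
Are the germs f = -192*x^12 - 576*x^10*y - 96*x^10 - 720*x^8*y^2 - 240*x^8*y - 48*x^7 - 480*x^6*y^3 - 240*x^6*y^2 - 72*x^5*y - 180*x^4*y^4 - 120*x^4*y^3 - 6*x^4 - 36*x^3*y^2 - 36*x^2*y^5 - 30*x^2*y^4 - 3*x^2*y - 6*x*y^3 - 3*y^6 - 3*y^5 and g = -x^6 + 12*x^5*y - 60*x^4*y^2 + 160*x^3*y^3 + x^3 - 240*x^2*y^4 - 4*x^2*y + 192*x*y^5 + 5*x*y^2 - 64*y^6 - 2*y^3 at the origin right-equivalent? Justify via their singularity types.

Yes.

The Hessian of f at 0 has rank 0. Corank 2; j^3 = -3*x^2*y has shape L^2 M (L != M), so D-series; mu = 7 gives D_7. The Hessian of g at 0 has rank 0. Corank 2; j^3 = (x - 2*y)*(x - y)^2 has shape L^2 M (L != M), so D-series; mu = 7 gives D_7. Both have type D_7, hence right-equivalent.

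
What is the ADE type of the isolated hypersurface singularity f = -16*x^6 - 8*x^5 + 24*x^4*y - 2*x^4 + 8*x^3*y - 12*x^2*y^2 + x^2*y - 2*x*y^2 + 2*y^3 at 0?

The Hessian of f at 0 has rank 0. Corank 2; j^3 = y*(x^2 - 2*x*y + 2*y^2) splits into three distinct lines over C (the quadratic factor has nonzero discriminant), so D_4.

D_4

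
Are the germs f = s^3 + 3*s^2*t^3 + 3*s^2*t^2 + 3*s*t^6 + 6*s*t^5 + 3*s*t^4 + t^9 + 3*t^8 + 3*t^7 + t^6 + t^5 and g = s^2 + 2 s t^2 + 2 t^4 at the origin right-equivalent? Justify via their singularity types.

No.

The Hessian of f at 0 has rank 0. Corank 2; j^3 = s^3 is a perfect cube, so E-series; the 5-jet and mu = 8 give E_8. The Hessian of g at 0 has rank 1. Corank 1: A-series; mu = 3 gives A_3. f is E_8 but g is A_3, hence not right-equivalent.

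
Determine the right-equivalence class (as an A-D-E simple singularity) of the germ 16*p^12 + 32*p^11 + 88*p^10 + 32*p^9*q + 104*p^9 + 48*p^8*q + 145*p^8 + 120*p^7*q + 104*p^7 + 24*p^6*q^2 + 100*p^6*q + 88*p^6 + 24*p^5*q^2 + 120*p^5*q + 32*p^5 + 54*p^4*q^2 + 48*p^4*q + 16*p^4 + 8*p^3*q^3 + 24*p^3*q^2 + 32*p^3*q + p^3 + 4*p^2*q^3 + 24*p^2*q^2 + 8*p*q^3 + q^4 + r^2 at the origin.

E_{6}

The Hessian of f at 0 has rank 1. Corank 2; j^3 = p^3 is a perfect cube, so E-series; the 4-jet and mu = 6 give E_6.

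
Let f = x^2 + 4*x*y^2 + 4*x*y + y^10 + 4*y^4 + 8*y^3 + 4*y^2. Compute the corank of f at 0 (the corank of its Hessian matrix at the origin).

Hessian at 0 has rank 1.

1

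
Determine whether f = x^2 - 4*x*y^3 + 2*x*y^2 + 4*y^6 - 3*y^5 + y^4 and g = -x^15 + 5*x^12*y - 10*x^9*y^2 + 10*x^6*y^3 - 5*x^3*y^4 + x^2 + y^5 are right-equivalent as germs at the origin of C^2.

Yes.

The Hessian of f at 0 has rank 1. Corank 1: A-series; mu = 4 gives A_4. The Hessian of g at 0 has rank 1. Corank 1: A-series; mu = 4 gives A_4. Both have type A_4, hence right-equivalent.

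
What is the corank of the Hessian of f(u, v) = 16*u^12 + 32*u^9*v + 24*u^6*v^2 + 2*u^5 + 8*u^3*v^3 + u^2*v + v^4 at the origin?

Hessian at 0 has rank 0.

2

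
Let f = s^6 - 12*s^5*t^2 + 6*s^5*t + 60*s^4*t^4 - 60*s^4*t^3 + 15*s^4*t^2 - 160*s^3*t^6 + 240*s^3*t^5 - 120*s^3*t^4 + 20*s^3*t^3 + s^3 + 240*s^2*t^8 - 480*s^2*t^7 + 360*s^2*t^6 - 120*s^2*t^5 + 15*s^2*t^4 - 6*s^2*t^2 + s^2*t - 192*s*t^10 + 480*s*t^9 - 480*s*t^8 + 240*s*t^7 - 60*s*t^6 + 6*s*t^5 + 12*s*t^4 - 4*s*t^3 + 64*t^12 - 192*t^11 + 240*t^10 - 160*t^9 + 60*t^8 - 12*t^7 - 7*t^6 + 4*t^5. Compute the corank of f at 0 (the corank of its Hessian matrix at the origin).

2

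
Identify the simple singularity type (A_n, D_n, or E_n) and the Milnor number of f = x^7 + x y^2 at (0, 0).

Type D_{8}, Milnor number mu = 8.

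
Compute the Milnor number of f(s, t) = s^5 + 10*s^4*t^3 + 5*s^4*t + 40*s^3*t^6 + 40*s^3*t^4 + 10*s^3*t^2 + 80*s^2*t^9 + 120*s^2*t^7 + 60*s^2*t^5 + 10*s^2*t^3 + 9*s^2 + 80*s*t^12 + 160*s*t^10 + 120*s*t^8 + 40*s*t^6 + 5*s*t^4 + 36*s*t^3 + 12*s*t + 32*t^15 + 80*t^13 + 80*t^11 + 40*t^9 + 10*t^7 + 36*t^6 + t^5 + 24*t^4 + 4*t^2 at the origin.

4

The Hessian of f at 0 has rank 1. Corank 1: A-series; mu = 4 gives A_4.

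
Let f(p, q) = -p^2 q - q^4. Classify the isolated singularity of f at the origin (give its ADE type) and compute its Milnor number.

The Hessian of f at 0 has rank 0. Corank 2; j^3 = -p^2*q has shape L^2 M (L != M), so D-series; mu = 5 gives D_5.

Type D_{5}, Milnor number mu = 5.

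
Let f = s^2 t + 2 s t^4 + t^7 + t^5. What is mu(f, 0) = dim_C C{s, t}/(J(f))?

6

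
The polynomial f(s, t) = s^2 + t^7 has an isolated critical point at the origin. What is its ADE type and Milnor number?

The Hessian of f at 0 is [[2, 0], [0, 0]] with rank 1, so corank 1. A Groebner basis of the Jacobian ideal J(f) in C{s,t} is {t^6, s}; counting standard monomials gives mu = 6. Corank 1: A-series; mu = 6 gives A_6.

Type A_6, Milnor number mu = 6.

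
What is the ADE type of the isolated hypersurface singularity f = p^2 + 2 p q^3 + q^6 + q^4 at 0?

The Hessian of f at 0 has rank 1. Corank 1: A-series; mu = 3 gives A_3.

A3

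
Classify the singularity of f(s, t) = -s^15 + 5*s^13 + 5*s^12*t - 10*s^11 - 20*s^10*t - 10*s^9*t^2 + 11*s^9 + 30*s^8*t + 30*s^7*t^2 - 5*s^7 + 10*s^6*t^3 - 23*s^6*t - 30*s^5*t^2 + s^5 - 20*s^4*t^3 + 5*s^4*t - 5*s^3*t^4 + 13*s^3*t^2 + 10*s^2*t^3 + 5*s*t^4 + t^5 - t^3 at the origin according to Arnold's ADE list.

E_{8}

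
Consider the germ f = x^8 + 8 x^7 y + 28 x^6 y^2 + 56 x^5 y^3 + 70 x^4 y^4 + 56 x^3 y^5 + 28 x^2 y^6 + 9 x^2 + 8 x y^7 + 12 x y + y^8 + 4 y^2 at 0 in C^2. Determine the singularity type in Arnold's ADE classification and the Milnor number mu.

Type A_{7}, Milnor number mu = 7.

The Hessian of f at 0 is [[18, 12], [12, 8]] with rank 1, so corank 1. A Groebner basis of the Jacobian ideal J(f) in C{x,y} is {y^7, x + 2*y/3}; counting standard monomials gives mu = 7. Corank 1: A-series; mu = 7 gives A_7.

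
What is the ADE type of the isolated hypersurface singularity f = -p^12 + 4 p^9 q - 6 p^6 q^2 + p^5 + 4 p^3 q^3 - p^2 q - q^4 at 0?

D5

The Hessian of f at 0 is [[0, 0], [0, 0]] with rank 0, so corank 2. A Groebner basis of the Jacobian ideal J(f) in C{p,q} is {p^3, p^2/4 + q^3, p*q}; counting standard monomials gives mu = 5. Corank 2; j^3 = -p^2*q has shape L^2 M (L != M), so D-series; mu = 5 gives D_5.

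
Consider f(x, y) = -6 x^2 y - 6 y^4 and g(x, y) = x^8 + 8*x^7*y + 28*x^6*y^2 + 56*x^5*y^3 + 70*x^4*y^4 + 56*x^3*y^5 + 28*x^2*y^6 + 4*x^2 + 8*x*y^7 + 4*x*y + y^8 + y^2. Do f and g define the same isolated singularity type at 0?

The Hessian of f at 0 is [[0, 0], [0, 0]] with rank 0, so corank 2. A Groebner basis of the Jacobian ideal J(f) in C{x,y} is {x^3, x^2/4 + y^3, x*y}; counting standard monomials gives mu = 5. Corank 2; j^3 = -6*x^2*y has shape L^2 M (L != M), so D-series; mu = 5 gives D_5. The Hessian of g at 0 is [[8, 4], [4, 2]] with rank 1, so corank 1. A Groebner basis of the Jacobian ideal J(g) in C{x,y} is {y^7, x + y/2}; counting standard monomials gives mu = 7. Corank 1: A-series; mu = 7 gives A_7. f is D_5 but g is A_7, hence not right-equivalent.

No.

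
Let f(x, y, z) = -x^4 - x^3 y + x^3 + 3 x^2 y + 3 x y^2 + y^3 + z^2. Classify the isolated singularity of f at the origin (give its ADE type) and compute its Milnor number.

The Hessian of f at 0 has rank 1. Corank 2; j^3 = (x + y)^3 is a perfect cube, so E-series; the 4-jet and mu = 7 give E_7.

Type E7, Milnor number mu = 7.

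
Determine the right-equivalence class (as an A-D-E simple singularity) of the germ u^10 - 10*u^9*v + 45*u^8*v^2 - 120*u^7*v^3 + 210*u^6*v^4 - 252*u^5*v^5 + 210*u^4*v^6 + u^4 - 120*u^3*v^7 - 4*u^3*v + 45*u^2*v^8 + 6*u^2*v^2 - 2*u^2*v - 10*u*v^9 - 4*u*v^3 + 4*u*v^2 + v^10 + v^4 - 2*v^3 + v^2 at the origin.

A_{9}

The Hessian of f at 0 is [[0, 0], [0, 2]] with rank 1, so corank 1. A Groebner basis of the Jacobian ideal J(f) in C{u,v} is {u*v^4, v^5, u^2 - 2*u*v + v^2 - v}; counting standard monomials gives mu = 9. Corank 1: A-series; mu = 9 gives A_9.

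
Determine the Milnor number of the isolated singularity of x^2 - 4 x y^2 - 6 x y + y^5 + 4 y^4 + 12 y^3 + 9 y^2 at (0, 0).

4

The Hessian of f at 0 is [[2, -6], [-6, 18]] with rank 1, so corank 1. A Groebner basis of the Jacobian ideal J(f) in C{x,y} is {x^2 - 6*x*y + 9*x/2 - 27*y/2, -x/2 + y^2 + 3*y/2}; counting standard monomials gives mu = 4. Corank 1: A-series; mu = 4 gives A_4.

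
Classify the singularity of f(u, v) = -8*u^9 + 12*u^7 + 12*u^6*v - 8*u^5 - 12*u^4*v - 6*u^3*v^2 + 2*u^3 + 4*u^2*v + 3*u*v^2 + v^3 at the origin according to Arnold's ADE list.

D4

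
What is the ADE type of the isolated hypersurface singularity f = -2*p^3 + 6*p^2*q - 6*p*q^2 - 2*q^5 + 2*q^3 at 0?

E_8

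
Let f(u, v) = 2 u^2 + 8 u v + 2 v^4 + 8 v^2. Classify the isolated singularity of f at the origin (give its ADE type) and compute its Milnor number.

Type A_3, Milnor number mu = 3.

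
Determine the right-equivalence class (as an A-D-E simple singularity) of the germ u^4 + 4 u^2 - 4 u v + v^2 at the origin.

A_3

The Hessian of f at 0 is [[8, -4], [-4, 2]] with rank 1, so corank 1. A Groebner basis of the Jacobian ideal J(f) in C{u,v} is {v^3, u - v/2}; counting standard monomials gives mu = 3. Corank 1: A-series; mu = 3 gives A_3.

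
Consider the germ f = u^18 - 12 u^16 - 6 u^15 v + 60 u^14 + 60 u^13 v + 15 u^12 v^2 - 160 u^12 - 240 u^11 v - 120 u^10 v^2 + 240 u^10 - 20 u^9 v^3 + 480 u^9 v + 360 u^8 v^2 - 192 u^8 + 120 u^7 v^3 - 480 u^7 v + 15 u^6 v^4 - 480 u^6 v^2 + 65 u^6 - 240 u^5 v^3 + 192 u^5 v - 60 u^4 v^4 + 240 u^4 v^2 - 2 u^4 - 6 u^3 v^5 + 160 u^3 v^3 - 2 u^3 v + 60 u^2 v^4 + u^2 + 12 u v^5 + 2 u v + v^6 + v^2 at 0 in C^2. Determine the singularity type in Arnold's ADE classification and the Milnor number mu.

The Hessian of f at 0 is [[2, 2], [2, 2]] with rank 1, so corank 1. A Groebner basis of the Jacobian ideal J(f) in C{u,v} is {u*v^2 - u - v, u + v^3 + v, u^2 + 2*u*v + v^2}; counting standard monomials gives mu = 5. Corank 1: A-series; mu = 5 gives A_5.

Type A5, Milnor number mu = 5.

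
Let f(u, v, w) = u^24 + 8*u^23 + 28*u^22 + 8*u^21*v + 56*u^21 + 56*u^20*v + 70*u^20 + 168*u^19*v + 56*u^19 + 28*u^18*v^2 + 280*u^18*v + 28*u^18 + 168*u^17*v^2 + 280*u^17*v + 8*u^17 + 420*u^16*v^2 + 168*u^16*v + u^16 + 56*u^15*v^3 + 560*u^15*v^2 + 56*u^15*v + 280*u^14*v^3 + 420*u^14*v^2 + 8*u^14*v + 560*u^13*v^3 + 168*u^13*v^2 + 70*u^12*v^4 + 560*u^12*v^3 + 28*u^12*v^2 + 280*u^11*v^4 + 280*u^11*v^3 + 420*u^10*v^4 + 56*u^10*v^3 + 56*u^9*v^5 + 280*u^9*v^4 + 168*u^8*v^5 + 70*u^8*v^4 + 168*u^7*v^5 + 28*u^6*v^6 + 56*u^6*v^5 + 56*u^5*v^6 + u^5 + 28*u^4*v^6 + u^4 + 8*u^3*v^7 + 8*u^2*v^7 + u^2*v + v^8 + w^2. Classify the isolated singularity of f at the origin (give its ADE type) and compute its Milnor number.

The Hessian of f at 0 is [[0, 0, 0], [0, 0, 0], [0, 0, 2]] with rank 1, so corank 2. A Groebner basis of the Jacobian ideal J(f) in C{u,v,w} is {u^2/8 + v^7, u^3, u*v, w}; counting standard monomials gives mu = 9. Corank 2; j^3 = u^2*v has shape L^2 M (L != M), so D-series; mu = 9 gives D_9.

Type D_9, Milnor number mu = 9.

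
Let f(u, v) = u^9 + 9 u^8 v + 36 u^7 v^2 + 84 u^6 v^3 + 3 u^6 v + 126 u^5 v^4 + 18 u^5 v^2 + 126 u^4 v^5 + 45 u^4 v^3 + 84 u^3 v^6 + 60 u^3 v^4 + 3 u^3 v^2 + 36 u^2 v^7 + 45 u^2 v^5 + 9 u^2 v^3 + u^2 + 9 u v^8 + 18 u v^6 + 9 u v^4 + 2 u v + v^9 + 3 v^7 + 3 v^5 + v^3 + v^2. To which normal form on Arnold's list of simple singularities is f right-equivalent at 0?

A2

The Hessian of f at 0 has rank 1. Corank 1: A-series; mu = 2 gives A_2.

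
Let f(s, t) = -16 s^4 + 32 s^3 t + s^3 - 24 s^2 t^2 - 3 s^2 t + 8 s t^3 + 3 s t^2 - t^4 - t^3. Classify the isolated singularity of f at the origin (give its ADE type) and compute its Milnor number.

Type E_6, Milnor number mu = 6.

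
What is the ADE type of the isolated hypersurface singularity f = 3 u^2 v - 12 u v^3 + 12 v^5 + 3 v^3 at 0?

D_4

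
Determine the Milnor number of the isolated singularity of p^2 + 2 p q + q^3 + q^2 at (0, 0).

The Hessian of f at 0 is [[2, 2], [2, 2]] with rank 1, so corank 1. A Groebner basis of the Jacobian ideal J(f) in C{p,q} is {q^2, p + q}; counting standard monomials gives mu = 2. Corank 1: A-series; mu = 2 gives A_2.

2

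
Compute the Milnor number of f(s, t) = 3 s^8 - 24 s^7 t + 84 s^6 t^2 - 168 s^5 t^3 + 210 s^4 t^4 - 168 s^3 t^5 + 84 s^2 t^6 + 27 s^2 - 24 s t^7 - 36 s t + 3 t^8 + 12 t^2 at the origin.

7

The Hessian of f at 0 has rank 1. Corank 1: A-series; mu = 7 gives A_7.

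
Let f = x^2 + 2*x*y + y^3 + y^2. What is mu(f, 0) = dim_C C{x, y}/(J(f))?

2

The Hessian of f at 0 is [[2, 2], [2, 2]] with rank 1, so corank 1. A Groebner basis of the Jacobian ideal J(f) in C{x,y} is {y^2, x + y}; counting standard monomials gives mu = 2. Corank 1: A-series; mu = 2 gives A_2.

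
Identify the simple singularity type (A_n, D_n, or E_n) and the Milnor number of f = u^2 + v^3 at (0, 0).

Type A2, Milnor number mu = 2.

The Hessian of f at 0 has rank 1. Corank 1: A-series; mu = 2 gives A_2.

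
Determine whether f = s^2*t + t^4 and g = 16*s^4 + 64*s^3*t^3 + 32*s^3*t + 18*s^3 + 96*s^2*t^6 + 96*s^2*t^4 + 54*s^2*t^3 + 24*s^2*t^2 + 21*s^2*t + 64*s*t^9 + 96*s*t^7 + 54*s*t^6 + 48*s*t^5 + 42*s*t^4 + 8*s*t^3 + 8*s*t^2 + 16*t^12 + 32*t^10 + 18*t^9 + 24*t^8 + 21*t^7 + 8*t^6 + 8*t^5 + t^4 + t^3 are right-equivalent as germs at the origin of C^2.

Yes.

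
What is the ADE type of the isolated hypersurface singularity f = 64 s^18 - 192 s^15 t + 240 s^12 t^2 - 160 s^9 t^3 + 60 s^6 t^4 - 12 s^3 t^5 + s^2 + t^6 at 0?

The Hessian of f at 0 is [[2, 0], [0, 0]] with rank 1, so corank 1. A Groebner basis of the Jacobian ideal J(f) in C{s,t} is {t^5, s}; counting standard monomials gives mu = 5. Corank 1: A-series; mu = 5 gives A_5.

A_5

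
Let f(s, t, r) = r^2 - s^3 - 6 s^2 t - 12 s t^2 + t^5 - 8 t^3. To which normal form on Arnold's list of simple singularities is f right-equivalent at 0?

The Hessian of f at 0 has rank 1. Corank 2; j^3 = -(s + 2*t)^3 is a perfect cube, so E-series; the 5-jet and mu = 8 give E_8.

E_{8}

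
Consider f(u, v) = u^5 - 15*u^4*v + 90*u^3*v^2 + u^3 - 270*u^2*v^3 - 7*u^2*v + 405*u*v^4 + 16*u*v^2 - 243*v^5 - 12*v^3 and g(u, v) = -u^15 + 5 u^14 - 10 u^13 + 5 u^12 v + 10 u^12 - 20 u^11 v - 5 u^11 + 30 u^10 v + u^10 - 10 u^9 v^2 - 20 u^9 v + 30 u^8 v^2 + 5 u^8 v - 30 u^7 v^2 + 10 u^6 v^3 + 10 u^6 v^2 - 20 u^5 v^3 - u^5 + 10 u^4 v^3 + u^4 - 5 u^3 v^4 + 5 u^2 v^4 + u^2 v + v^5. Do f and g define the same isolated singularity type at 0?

The Hessian of f at 0 is [[0, 0], [0, 0]] with rank 0, so corank 2. A Groebner basis of the Jacobian ideal J(f) in C{u,v} is {u*v/5 + v^4 - 2*v^2/5, u*v^2 - 2*v^3, u^2 - 5*u*v + 6*v^2}; counting standard monomials gives mu = 6. Corank 2; j^3 = (u - 3*v)*(u - 2*v)^2 has shape L^2 M (L != M), so D-series; mu = 6 gives D_6. The Hessian of g at 0 is [[0, 0], [0, 0]] with rank 0, so corank 2. A Groebner basis of the Jacobian ideal J(g) in C{u,v} is {u^2/5 + v^4, u^3, u*v}; counting standard monomials gives mu = 6. Corank 2; j^3 = u^2*v has shape L^2 M (L != M), so D-series; mu = 6 gives D_6. Both have type D_6, hence right-equivalent.

Yes.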